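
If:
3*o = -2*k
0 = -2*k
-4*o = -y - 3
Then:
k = 0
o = 0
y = -3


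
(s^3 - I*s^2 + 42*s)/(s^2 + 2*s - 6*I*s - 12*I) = s*(s^2 - I*s + 42)/(s^2 + 2*s - 6*I*s - 12*I)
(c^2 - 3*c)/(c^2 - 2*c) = (c - 3)/(c - 2)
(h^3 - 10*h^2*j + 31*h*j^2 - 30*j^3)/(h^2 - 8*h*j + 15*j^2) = h - 2*j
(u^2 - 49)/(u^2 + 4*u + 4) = (u^2 - 49)/(u^2 + 4*u + 4)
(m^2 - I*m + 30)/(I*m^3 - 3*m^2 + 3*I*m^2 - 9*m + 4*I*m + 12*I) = (-I*m^2 - m - 30*I)/(m^3 + 3*m^2*(1 + I) + m*(4 + 9*I) + 12)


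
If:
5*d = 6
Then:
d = 6/5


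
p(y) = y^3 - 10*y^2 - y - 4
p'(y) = 3*y^2 - 20*y - 1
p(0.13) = -4.30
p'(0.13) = -3.55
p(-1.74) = -37.80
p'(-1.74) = 42.88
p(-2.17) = -59.14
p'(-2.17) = 56.53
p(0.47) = -6.58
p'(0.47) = -9.74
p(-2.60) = -86.58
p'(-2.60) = 71.28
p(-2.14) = -57.46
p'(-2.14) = 55.54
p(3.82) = -98.00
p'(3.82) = -33.62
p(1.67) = -28.90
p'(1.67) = -26.03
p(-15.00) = -5614.00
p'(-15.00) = 974.00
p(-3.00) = -118.00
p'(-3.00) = 86.00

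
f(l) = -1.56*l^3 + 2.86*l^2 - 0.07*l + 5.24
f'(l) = -4.68*l^2 + 5.72*l - 0.07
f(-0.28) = 5.52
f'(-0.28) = -2.04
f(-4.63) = 221.71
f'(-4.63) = -126.88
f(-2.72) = 57.98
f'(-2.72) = -50.25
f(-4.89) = 256.38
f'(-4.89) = -139.95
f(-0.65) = 6.92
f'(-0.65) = -5.77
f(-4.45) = 199.66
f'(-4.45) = -118.20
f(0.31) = 5.45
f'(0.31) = 1.25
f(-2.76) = 60.02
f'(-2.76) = -51.51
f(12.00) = -2279.44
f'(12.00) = -605.35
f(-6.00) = 445.58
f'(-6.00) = -202.87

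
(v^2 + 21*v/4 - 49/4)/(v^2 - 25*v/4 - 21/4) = (-4*v^2 - 21*v + 49)/(-4*v^2 + 25*v + 21)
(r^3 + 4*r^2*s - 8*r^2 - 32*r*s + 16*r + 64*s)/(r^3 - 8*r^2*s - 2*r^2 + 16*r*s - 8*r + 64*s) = (r^2 + 4*r*s - 4*r - 16*s)/(r^2 - 8*r*s + 2*r - 16*s)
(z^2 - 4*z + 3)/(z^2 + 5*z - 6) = (z - 3)/(z + 6)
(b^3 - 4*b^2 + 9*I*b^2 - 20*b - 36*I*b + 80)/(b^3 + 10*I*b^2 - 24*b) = (b^2 + b*(-4 + 5*I) - 20*I)/(b*(b + 6*I))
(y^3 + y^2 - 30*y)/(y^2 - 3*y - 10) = y*(y + 6)/(y + 2)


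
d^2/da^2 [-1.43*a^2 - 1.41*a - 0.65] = -2.86000000000000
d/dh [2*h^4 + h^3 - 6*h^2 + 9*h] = 8*h^3 + 3*h^2 - 12*h + 9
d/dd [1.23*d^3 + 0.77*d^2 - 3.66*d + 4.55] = 3.69*d^2 + 1.54*d - 3.66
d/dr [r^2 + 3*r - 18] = 2*r + 3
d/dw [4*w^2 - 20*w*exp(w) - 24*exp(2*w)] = -20*w*exp(w) + 8*w - 48*exp(2*w) - 20*exp(w)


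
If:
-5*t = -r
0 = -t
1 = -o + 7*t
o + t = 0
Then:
No Solution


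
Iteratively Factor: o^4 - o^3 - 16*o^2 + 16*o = (o)*(o^3 - o^2 - 16*o + 16) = o*(o - 1)*(o^2 - 16) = o*(o - 1)*(o + 4)*(o - 4)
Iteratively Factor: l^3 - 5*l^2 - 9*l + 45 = (l - 3)*(l^2 - 2*l - 15) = (l - 3)*(l + 3)*(l - 5)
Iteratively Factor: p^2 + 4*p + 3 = (p + 1)*(p + 3)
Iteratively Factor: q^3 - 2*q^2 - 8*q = (q)*(q^2 - 2*q - 8) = q*(q + 2)*(q - 4)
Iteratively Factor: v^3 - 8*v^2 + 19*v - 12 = (v - 3)*(v^2 - 5*v + 4) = (v - 4)*(v - 3)*(v - 1)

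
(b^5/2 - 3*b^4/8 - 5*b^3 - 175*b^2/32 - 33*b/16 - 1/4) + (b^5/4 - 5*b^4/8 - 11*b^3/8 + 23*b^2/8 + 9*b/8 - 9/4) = 3*b^5/4 - b^4 - 51*b^3/8 - 83*b^2/32 - 15*b/16 - 5/2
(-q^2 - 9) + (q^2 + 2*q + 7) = 2*q - 2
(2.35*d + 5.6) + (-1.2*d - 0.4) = 1.15*d + 5.2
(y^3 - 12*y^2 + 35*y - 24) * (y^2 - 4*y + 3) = y^5 - 16*y^4 + 86*y^3 - 200*y^2 + 201*y - 72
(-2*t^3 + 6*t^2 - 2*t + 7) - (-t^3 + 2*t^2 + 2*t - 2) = -t^3 + 4*t^2 - 4*t + 9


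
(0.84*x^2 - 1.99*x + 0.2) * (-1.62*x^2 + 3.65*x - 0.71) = -1.3608*x^4 + 6.2898*x^3 - 8.1839*x^2 + 2.1429*x - 0.142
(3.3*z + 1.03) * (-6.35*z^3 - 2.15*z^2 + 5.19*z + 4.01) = -20.955*z^4 - 13.6355*z^3 + 14.9125*z^2 + 18.5787*z + 4.1303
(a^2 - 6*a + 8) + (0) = a^2 - 6*a + 8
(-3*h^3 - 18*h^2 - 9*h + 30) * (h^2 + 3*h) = -3*h^5 - 27*h^4 - 63*h^3 + 3*h^2 + 90*h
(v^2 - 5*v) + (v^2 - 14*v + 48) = 2*v^2 - 19*v + 48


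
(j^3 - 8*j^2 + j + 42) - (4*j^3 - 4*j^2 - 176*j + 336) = -3*j^3 - 4*j^2 + 177*j - 294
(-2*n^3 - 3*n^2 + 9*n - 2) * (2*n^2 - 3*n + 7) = -4*n^5 + 13*n^3 - 52*n^2 + 69*n - 14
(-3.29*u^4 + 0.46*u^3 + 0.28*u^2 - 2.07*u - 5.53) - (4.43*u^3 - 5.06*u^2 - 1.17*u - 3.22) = -3.29*u^4 - 3.97*u^3 + 5.34*u^2 - 0.9*u - 2.31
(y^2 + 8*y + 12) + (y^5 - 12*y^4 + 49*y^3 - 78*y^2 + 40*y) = y^5 - 12*y^4 + 49*y^3 - 77*y^2 + 48*y + 12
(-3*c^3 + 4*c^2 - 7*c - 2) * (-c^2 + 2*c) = 3*c^5 - 10*c^4 + 15*c^3 - 12*c^2 - 4*c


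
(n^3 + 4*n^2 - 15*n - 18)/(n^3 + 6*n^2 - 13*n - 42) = (n^2 + 7*n + 6)/(n^2 + 9*n + 14)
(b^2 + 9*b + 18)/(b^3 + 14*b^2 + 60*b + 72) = (b + 3)/(b^2 + 8*b + 12)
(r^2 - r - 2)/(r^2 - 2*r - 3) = (r - 2)/(r - 3)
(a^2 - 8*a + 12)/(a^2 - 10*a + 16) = (a - 6)/(a - 8)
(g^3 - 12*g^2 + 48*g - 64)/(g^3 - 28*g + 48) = (g^2 - 8*g + 16)/(g^2 + 4*g - 12)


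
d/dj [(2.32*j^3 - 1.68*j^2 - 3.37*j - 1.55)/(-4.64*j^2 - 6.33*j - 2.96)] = (-10.7648*j^4 - 29.3712*j^3 - 25.604*j^2 - 4.4384*j + 0.1637)/(21.5296*j^4 + 58.7424*j^3 + 67.5377*j^2 + 37.4736*j + 8.7616)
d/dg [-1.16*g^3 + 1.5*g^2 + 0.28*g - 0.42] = -3.48*g^2 + 3.0*g + 0.28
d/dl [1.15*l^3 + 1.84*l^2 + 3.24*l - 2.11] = 3.45*l^2 + 3.68*l + 3.24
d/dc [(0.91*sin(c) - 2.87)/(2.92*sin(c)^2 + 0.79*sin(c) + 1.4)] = (-2.6572*sin(c)^2 + 16.7608*sin(c) + 3.5413)*cos(c)/(8.5264*sin(c)^4 + 4.6136*sin(c)^3 + 8.8001*sin(c)^2 + 2.212*sin(c) + 1.96)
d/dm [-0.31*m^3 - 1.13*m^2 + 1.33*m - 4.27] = -0.93*m^2 - 2.26*m + 1.33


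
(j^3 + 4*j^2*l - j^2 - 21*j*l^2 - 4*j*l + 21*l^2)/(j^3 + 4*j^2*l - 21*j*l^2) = (j - 1)/j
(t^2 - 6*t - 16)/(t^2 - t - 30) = (-t^2 + 6*t + 16)/(-t^2 + t + 30)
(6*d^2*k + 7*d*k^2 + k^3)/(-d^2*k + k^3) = (-6*d - k)/(d - k)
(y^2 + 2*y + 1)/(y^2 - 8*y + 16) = (y^2 + 2*y + 1)/(y^2 - 8*y + 16)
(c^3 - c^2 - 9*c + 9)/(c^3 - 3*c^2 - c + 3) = (c + 3)/(c + 1)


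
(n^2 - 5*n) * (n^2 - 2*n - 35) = n^4 - 7*n^3 - 25*n^2 + 175*n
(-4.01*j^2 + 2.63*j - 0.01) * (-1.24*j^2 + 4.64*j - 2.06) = 4.9724*j^4 - 21.8676*j^3 + 20.4762*j^2 - 5.4642*j + 0.0206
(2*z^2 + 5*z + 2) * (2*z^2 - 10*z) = 4*z^4 - 10*z^3 - 46*z^2 - 20*z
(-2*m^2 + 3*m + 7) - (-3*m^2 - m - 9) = m^2 + 4*m + 16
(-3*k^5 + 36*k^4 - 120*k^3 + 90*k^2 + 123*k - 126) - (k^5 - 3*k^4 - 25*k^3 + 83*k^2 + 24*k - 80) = -4*k^5 + 39*k^4 - 95*k^3 + 7*k^2 + 99*k - 46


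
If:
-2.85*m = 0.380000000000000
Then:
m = -0.13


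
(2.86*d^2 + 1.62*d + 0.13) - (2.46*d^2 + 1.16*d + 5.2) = 0.4*d^2 + 0.46*d - 5.07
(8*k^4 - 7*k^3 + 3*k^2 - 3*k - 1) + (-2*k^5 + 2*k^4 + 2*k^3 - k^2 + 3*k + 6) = -2*k^5 + 10*k^4 - 5*k^3 + 2*k^2 + 5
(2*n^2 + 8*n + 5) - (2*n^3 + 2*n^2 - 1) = -2*n^3 + 8*n + 6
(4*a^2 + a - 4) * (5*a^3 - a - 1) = 20*a^5 + 5*a^4 - 24*a^3 - 5*a^2 + 3*a + 4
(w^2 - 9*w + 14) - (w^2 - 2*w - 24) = 38 - 7*w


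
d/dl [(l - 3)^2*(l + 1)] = (l - 3)*(3*l - 1)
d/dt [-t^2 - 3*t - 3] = -2*t - 3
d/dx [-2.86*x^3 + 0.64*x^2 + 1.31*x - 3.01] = -8.58*x^2 + 1.28*x + 1.31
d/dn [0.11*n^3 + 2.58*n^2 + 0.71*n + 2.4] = 0.33*n^2 + 5.16*n + 0.71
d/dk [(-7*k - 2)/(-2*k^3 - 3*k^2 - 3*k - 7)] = (-28*k^3 - 33*k^2 - 12*k + 43)/(4*k^6 + 12*k^5 + 21*k^4 + 46*k^3 + 51*k^2 + 42*k + 49)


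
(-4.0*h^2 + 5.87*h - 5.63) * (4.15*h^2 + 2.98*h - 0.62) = -16.6*h^4 + 12.4405*h^3 - 3.3919*h^2 - 20.4168*h + 3.4906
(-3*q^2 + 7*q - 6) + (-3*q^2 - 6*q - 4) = -6*q^2 + q - 10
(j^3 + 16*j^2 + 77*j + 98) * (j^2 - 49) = j^5 + 16*j^4 + 28*j^3 - 686*j^2 - 3773*j - 4802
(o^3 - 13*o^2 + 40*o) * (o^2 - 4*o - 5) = o^5 - 17*o^4 + 87*o^3 - 95*o^2 - 200*o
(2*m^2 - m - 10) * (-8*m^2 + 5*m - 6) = -16*m^4 + 18*m^3 + 63*m^2 - 44*m + 60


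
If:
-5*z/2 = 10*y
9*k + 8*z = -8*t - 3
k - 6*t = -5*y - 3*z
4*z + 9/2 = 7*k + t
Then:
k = 283/899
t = -223/1798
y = 136/899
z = -544/899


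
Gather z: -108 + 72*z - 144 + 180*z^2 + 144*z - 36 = 180*z^2 + 216*z - 288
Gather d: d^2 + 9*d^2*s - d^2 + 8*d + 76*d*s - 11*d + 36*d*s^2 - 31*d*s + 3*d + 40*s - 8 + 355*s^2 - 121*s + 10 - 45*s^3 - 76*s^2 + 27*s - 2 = 9*d^2*s + d*(36*s^2 + 45*s) - 45*s^3 + 279*s^2 - 54*s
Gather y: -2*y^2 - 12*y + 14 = -2*y^2 - 12*y + 14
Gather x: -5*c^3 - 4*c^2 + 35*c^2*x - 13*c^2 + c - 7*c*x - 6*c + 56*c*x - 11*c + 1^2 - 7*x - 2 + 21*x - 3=-5*c^3 - 17*c^2 - 16*c + x*(35*c^2 + 49*c + 14) - 4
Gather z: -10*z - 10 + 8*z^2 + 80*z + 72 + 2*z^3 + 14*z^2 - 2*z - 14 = 2*z^3 + 22*z^2 + 68*z + 48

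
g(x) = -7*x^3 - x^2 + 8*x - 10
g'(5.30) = -592.49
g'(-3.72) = -275.17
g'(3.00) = -187.00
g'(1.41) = -36.57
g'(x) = -21*x^2 - 2*x + 8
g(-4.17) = 446.83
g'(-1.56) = -39.99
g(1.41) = -20.33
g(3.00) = -184.00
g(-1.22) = -8.54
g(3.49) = -291.82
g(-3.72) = 306.75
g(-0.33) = -12.50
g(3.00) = -184.00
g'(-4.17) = -348.83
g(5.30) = -1037.83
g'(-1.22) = -20.82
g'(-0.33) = 6.37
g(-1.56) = 1.66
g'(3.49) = -254.76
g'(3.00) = -187.00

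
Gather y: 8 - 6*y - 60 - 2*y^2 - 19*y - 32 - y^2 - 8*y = -3*y^2 - 33*y - 84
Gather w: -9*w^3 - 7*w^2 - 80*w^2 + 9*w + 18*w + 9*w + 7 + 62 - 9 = -9*w^3 - 87*w^2 + 36*w + 60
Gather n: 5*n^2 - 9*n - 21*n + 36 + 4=5*n^2 - 30*n + 40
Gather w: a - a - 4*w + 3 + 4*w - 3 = 0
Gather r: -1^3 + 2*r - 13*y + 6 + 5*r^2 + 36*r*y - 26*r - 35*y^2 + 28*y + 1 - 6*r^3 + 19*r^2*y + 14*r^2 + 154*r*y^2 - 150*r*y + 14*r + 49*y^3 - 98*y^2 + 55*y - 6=-6*r^3 + r^2*(19*y + 19) + r*(154*y^2 - 114*y - 10) + 49*y^3 - 133*y^2 + 70*y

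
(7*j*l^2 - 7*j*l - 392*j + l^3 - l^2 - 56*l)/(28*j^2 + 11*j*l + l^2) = (l^2 - l - 56)/(4*j + l)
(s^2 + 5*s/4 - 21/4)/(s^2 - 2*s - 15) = (s - 7/4)/(s - 5)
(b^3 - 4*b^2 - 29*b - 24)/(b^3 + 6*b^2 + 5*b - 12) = (b^2 - 7*b - 8)/(b^2 + 3*b - 4)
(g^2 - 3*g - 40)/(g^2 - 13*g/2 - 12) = 2*(g + 5)/(2*g + 3)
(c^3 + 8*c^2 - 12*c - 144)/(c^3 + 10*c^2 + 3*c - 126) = (c^2 + 2*c - 24)/(c^2 + 4*c - 21)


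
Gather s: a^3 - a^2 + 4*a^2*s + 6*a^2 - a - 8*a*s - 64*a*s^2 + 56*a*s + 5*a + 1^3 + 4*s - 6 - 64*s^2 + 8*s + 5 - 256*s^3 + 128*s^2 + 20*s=a^3 + 5*a^2 + 4*a - 256*s^3 + s^2*(64 - 64*a) + s*(4*a^2 + 48*a + 32)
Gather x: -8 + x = x - 8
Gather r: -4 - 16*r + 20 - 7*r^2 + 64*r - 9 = -7*r^2 + 48*r + 7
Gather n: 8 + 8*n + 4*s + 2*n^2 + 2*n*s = 2*n^2 + n*(2*s + 8) + 4*s + 8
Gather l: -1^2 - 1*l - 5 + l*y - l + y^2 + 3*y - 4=l*(y - 2) + y^2 + 3*y - 10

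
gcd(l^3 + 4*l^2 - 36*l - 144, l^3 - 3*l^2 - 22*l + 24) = l^2 - 2*l - 24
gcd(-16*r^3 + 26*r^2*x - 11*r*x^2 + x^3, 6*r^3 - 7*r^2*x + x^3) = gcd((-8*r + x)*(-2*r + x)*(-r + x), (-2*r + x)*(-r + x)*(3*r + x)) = 2*r^2 - 3*r*x + x^2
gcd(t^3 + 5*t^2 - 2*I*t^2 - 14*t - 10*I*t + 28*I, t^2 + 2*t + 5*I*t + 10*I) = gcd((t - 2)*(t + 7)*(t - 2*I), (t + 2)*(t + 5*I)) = 1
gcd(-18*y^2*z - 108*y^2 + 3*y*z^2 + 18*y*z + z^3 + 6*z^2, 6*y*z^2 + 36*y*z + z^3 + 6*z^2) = 6*y*z + 36*y + z^2 + 6*z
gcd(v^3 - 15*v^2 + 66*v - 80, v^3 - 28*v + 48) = v - 2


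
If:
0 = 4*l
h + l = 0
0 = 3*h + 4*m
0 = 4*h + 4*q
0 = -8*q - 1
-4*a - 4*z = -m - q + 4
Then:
No Solution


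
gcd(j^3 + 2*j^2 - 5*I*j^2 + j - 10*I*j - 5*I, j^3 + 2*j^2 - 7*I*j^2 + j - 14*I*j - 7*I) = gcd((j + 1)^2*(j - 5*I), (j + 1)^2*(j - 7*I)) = j^2 + 2*j + 1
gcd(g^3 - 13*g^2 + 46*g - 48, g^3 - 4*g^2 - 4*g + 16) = g - 2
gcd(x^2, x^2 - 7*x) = x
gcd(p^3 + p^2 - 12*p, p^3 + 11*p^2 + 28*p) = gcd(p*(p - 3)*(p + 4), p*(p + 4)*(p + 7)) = p^2 + 4*p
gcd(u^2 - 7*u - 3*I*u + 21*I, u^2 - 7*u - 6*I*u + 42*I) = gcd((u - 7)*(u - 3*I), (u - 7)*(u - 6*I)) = u - 7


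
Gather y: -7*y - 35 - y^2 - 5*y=-y^2 - 12*y - 35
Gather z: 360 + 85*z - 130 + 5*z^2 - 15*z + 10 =5*z^2 + 70*z + 240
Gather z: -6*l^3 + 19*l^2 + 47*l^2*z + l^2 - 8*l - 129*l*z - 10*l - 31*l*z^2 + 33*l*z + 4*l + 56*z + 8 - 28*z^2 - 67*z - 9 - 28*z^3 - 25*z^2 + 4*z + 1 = -6*l^3 + 20*l^2 - 14*l - 28*z^3 + z^2*(-31*l - 53) + z*(47*l^2 - 96*l - 7)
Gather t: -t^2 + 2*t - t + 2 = -t^2 + t + 2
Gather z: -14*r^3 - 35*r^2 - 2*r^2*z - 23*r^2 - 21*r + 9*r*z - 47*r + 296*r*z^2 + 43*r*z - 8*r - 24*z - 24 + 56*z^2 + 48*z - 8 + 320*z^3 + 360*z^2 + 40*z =-14*r^3 - 58*r^2 - 76*r + 320*z^3 + z^2*(296*r + 416) + z*(-2*r^2 + 52*r + 64) - 32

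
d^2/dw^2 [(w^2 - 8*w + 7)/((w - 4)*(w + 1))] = 2*(-5*w^3 + 33*w^2 - 159*w + 203)/(w^6 - 9*w^5 + 15*w^4 + 45*w^3 - 60*w^2 - 144*w - 64)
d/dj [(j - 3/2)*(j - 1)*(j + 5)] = 3*j^2 + 5*j - 11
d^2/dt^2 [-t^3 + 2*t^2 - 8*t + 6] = 4 - 6*t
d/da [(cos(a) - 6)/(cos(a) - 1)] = -5*sin(a)/(cos(a) - 1)^2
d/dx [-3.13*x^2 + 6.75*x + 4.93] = 6.75 - 6.26*x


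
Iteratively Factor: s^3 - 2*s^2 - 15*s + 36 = (s - 3)*(s^2 + s - 12) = (s - 3)*(s + 4)*(s - 3)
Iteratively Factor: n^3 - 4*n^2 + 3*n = (n)*(n^2 - 4*n + 3) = n*(n - 1)*(n - 3)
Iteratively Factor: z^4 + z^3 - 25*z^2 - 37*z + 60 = (z - 1)*(z^3 + 2*z^2 - 23*z - 60) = (z - 1)*(z + 3)*(z^2 - z - 20) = (z - 5)*(z - 1)*(z + 3)*(z + 4)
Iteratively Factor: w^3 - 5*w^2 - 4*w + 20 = (w - 5)*(w^2 - 4) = (w - 5)*(w + 2)*(w - 2)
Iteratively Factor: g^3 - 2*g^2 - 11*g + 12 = (g - 4)*(g^2 + 2*g - 3) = (g - 4)*(g - 1)*(g + 3)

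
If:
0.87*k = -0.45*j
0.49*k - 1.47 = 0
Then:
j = -5.80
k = 3.00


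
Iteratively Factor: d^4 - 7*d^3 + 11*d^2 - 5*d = (d - 1)*(d^3 - 6*d^2 + 5*d) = (d - 1)^2*(d^2 - 5*d) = d*(d - 1)^2*(d - 5)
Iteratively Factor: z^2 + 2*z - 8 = (z - 2)*(z + 4)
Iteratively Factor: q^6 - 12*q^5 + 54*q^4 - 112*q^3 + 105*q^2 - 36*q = (q)*(q^5 - 12*q^4 + 54*q^3 - 112*q^2 + 105*q - 36) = q*(q - 1)*(q^4 - 11*q^3 + 43*q^2 - 69*q + 36) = q*(q - 4)*(q - 1)*(q^3 - 7*q^2 + 15*q - 9) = q*(q - 4)*(q - 1)^2*(q^2 - 6*q + 9) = q*(q - 4)*(q - 3)*(q - 1)^2*(q - 3)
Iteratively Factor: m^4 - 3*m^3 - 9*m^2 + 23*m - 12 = (m + 3)*(m^3 - 6*m^2 + 9*m - 4) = (m - 4)*(m + 3)*(m^2 - 2*m + 1) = (m - 4)*(m - 1)*(m + 3)*(m - 1)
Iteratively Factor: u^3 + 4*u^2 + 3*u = (u)*(u^2 + 4*u + 3) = u*(u + 3)*(u + 1)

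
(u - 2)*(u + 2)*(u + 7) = u^3 + 7*u^2 - 4*u - 28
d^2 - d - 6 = (d - 3)*(d + 2)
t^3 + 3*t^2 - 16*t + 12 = (t - 2)*(t - 1)*(t + 6)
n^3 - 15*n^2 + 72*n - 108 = (n - 6)^2*(n - 3)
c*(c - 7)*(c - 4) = c^3 - 11*c^2 + 28*c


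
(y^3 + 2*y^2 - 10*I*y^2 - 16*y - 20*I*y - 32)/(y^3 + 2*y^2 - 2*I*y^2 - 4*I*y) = (y - 8*I)/y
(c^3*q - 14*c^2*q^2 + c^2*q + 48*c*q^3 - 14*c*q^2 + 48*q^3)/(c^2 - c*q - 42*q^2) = q*(-c^3 + 14*c^2*q - c^2 - 48*c*q^2 + 14*c*q - 48*q^2)/(-c^2 + c*q + 42*q^2)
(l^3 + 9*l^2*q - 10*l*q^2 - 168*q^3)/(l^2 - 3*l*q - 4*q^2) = (l^2 + 13*l*q + 42*q^2)/(l + q)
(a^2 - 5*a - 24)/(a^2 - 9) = (a - 8)/(a - 3)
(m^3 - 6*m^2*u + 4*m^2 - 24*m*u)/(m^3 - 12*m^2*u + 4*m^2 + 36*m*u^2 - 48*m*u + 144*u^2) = m/(m - 6*u)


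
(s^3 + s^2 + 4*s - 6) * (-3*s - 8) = -3*s^4 - 11*s^3 - 20*s^2 - 14*s + 48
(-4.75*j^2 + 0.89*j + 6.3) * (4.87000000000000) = -23.1325*j^2 + 4.3343*j + 30.681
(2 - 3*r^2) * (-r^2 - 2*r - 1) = 3*r^4 + 6*r^3 + r^2 - 4*r - 2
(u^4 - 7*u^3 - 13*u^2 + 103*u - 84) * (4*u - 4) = 4*u^5 - 32*u^4 - 24*u^3 + 464*u^2 - 748*u + 336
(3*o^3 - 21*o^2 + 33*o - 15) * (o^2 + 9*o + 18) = 3*o^5 + 6*o^4 - 102*o^3 - 96*o^2 + 459*o - 270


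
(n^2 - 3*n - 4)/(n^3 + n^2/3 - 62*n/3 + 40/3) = 3*(n + 1)/(3*n^2 + 13*n - 10)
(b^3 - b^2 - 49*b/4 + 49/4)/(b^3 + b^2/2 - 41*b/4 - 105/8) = 2*(2*b^2 + 5*b - 7)/(4*b^2 + 16*b + 15)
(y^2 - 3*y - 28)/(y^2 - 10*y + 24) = (y^2 - 3*y - 28)/(y^2 - 10*y + 24)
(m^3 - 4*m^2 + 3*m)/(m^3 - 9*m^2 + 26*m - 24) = m*(m - 1)/(m^2 - 6*m + 8)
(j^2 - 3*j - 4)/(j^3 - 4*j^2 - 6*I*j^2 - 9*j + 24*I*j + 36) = (j + 1)/(j^2 - 6*I*j - 9)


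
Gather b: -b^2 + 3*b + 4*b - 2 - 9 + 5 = -b^2 + 7*b - 6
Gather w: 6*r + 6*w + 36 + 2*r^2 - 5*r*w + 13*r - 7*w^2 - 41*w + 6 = 2*r^2 + 19*r - 7*w^2 + w*(-5*r - 35) + 42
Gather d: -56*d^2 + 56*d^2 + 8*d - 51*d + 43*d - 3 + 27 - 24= 0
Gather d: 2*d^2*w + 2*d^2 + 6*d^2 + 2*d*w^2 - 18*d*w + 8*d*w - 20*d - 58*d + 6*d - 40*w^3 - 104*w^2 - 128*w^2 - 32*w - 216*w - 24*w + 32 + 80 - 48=d^2*(2*w + 8) + d*(2*w^2 - 10*w - 72) - 40*w^3 - 232*w^2 - 272*w + 64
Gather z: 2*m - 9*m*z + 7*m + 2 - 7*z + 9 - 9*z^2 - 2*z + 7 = 9*m - 9*z^2 + z*(-9*m - 9) + 18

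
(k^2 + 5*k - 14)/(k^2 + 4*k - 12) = (k + 7)/(k + 6)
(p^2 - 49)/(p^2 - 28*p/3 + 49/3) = 3*(p + 7)/(3*p - 7)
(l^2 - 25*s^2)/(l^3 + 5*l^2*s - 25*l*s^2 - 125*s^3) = 1/(l + 5*s)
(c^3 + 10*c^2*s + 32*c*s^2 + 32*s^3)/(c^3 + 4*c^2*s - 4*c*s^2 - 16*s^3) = (-c - 4*s)/(-c + 2*s)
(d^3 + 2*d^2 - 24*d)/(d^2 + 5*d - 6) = d*(d - 4)/(d - 1)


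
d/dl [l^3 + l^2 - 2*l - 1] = 3*l^2 + 2*l - 2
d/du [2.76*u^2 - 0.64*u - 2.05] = 5.52*u - 0.64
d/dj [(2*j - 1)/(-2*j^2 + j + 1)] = (-4*j^2 + 2*j + (2*j - 1)*(4*j - 1) + 2)/(-2*j^2 + j + 1)^2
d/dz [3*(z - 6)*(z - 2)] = 6*z - 24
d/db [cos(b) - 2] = -sin(b)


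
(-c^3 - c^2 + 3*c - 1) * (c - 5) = -c^4 + 4*c^3 + 8*c^2 - 16*c + 5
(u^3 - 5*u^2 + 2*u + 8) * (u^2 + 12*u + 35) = u^5 + 7*u^4 - 23*u^3 - 143*u^2 + 166*u + 280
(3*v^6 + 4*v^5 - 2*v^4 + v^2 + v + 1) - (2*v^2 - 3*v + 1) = 3*v^6 + 4*v^5 - 2*v^4 - v^2 + 4*v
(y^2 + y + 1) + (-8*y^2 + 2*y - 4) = -7*y^2 + 3*y - 3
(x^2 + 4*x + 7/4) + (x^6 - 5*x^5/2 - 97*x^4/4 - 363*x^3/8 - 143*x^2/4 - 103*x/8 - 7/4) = x^6 - 5*x^5/2 - 97*x^4/4 - 363*x^3/8 - 139*x^2/4 - 71*x/8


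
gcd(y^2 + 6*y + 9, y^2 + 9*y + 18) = y + 3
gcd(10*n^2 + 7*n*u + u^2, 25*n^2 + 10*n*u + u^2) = 5*n + u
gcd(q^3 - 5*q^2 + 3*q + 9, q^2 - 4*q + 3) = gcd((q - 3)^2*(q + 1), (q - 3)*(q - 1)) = q - 3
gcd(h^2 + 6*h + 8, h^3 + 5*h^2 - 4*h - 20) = h + 2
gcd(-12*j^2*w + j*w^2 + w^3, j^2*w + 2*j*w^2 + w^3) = w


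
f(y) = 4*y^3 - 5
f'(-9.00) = 972.00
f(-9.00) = -2921.00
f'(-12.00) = 1728.00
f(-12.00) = -6917.00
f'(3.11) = 116.07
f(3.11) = 115.32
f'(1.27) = 19.35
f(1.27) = 3.19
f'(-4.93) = 291.66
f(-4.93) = -484.29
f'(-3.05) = 111.63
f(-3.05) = -118.49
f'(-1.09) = 14.26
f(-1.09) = -10.18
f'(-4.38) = 230.21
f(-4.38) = -341.11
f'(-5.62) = 379.01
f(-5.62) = -715.02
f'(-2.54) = 77.42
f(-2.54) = -70.55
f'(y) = 12*y^2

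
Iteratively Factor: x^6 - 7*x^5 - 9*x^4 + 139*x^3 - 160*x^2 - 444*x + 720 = (x - 3)*(x^5 - 4*x^4 - 21*x^3 + 76*x^2 + 68*x - 240) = (x - 3)*(x + 4)*(x^4 - 8*x^3 + 11*x^2 + 32*x - 60) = (x - 5)*(x - 3)*(x + 4)*(x^3 - 3*x^2 - 4*x + 12) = (x - 5)*(x - 3)*(x + 2)*(x + 4)*(x^2 - 5*x + 6) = (x - 5)*(x - 3)*(x - 2)*(x + 2)*(x + 4)*(x - 3)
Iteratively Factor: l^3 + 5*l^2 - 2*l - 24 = (l - 2)*(l^2 + 7*l + 12) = (l - 2)*(l + 4)*(l + 3)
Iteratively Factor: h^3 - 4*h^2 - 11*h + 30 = (h - 2)*(h^2 - 2*h - 15) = (h - 2)*(h + 3)*(h - 5)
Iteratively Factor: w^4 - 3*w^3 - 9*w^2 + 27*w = (w - 3)*(w^3 - 9*w) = (w - 3)^2*(w^2 + 3*w) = (w - 3)^2*(w + 3)*(w)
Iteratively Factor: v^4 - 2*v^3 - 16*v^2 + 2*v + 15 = (v - 1)*(v^3 - v^2 - 17*v - 15) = (v - 1)*(v + 1)*(v^2 - 2*v - 15) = (v - 5)*(v - 1)*(v + 1)*(v + 3)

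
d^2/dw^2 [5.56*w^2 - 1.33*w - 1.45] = 11.1200000000000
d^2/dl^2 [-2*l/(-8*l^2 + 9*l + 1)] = 4*(-l*(16*l - 9)^2 + 3*(3 - 8*l)*(-8*l^2 + 9*l + 1))/(-8*l^2 + 9*l + 1)^3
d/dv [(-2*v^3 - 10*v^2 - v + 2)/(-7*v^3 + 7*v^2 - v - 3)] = (-84*v^4 - 10*v^3 + 77*v^2 + 32*v + 5)/(49*v^6 - 98*v^5 + 63*v^4 + 28*v^3 - 41*v^2 + 6*v + 9)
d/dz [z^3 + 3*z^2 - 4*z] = 3*z^2 + 6*z - 4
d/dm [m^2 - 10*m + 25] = 2*m - 10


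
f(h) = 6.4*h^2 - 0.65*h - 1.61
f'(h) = 12.8*h - 0.65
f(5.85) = 213.61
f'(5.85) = 74.23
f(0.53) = -0.16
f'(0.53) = 6.13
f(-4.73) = 144.65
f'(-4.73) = -61.19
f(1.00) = 4.14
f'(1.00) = 12.15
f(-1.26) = 9.37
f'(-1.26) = -16.78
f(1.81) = 18.18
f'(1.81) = 22.52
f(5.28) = 173.38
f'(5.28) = 66.93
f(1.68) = 15.36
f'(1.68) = 20.85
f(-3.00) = 57.94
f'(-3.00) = -39.05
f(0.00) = -1.61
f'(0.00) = -0.65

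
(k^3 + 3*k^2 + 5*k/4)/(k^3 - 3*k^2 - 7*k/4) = (2*k + 5)/(2*k - 7)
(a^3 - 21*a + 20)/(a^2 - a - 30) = (a^2 - 5*a + 4)/(a - 6)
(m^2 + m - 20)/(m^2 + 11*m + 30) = (m - 4)/(m + 6)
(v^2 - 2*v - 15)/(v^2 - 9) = (v - 5)/(v - 3)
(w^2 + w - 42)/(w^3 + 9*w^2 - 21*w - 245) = (w - 6)/(w^2 + 2*w - 35)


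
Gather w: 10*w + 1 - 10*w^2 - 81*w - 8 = -10*w^2 - 71*w - 7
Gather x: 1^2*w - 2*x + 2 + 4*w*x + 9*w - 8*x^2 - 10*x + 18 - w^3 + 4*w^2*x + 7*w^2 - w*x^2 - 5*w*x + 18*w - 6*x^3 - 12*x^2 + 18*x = -w^3 + 7*w^2 + 28*w - 6*x^3 + x^2*(-w - 20) + x*(4*w^2 - w + 6) + 20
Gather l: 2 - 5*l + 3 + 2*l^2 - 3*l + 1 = 2*l^2 - 8*l + 6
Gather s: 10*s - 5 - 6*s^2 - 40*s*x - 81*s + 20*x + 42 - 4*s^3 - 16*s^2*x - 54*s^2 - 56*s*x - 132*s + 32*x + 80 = -4*s^3 + s^2*(-16*x - 60) + s*(-96*x - 203) + 52*x + 117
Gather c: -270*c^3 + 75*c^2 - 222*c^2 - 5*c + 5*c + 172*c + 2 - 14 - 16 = -270*c^3 - 147*c^2 + 172*c - 28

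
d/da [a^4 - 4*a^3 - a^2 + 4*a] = 4*a^3 - 12*a^2 - 2*a + 4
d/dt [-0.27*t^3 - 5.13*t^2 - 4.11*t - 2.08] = -0.81*t^2 - 10.26*t - 4.11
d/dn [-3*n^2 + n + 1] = 1 - 6*n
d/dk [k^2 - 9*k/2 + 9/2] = 2*k - 9/2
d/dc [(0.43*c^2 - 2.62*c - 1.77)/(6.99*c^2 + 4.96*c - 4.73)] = (20.4466*c^2 + 20.6768*c + 21.1718)/(48.8601*c^4 + 69.3408*c^3 - 41.5238*c^2 - 46.9216*c + 22.3729)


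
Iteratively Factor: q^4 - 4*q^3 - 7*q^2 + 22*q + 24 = (q - 3)*(q^3 - q^2 - 10*q - 8) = (q - 3)*(q + 2)*(q^2 - 3*q - 4) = (q - 4)*(q - 3)*(q + 2)*(q + 1)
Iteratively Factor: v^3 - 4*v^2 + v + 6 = (v + 1)*(v^2 - 5*v + 6) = (v - 3)*(v + 1)*(v - 2)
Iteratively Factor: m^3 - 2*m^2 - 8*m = (m)*(m^2 - 2*m - 8) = m*(m + 2)*(m - 4)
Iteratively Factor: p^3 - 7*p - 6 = (p + 2)*(p^2 - 2*p - 3) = (p - 3)*(p + 2)*(p + 1)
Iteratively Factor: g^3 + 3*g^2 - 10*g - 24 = (g + 4)*(g^2 - g - 6) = (g + 2)*(g + 4)*(g - 3)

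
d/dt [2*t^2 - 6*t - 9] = 4*t - 6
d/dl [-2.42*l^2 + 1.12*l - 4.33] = 1.12 - 4.84*l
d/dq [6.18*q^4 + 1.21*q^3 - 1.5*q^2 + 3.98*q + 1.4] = 24.72*q^3 + 3.63*q^2 - 3.0*q + 3.98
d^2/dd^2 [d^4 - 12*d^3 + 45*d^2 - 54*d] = 12*d^2 - 72*d + 90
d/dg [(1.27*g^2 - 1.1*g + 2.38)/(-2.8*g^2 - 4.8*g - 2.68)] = (-9.176*g^2 + 6.5208*g + 14.372)/(7.84*g^4 + 26.88*g^3 + 38.048*g^2 + 25.728*g + 7.1824)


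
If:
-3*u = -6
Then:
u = 2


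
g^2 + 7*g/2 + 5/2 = (g + 1)*(g + 5/2)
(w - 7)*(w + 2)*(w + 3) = w^3 - 2*w^2 - 29*w - 42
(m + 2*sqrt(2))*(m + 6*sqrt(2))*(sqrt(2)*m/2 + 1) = sqrt(2)*m^3/2 + 9*m^2 + 20*sqrt(2)*m + 24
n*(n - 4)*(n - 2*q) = n^3 - 2*n^2*q - 4*n^2 + 8*n*q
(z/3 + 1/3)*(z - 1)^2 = z^3/3 - z^2/3 - z/3 + 1/3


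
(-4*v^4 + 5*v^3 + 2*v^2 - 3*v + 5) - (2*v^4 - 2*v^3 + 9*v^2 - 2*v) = -6*v^4 + 7*v^3 - 7*v^2 - v + 5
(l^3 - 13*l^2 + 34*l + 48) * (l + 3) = l^4 - 10*l^3 - 5*l^2 + 150*l + 144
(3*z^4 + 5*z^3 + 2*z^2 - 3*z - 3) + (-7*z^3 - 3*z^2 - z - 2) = 3*z^4 - 2*z^3 - z^2 - 4*z - 5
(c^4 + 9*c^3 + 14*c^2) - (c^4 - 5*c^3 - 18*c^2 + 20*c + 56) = 14*c^3 + 32*c^2 - 20*c - 56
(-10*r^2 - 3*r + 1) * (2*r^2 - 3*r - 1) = -20*r^4 + 24*r^3 + 21*r^2 - 1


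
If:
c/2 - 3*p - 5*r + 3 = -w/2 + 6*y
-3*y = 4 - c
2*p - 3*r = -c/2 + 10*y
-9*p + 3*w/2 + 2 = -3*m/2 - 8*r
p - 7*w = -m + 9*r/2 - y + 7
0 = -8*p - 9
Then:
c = 12898/6607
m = -179283/13214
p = -9/8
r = 48911/26428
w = -115919/26428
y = -4510/6607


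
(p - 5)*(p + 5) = p^2 - 25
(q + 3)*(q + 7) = q^2 + 10*q + 21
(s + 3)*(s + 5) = s^2 + 8*s + 15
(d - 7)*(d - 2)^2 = d^3 - 11*d^2 + 32*d - 28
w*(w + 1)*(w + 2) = w^3 + 3*w^2 + 2*w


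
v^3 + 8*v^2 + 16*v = v*(v + 4)^2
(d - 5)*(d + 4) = d^2 - d - 20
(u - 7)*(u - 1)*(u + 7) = u^3 - u^2 - 49*u + 49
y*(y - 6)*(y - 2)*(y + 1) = y^4 - 7*y^3 + 4*y^2 + 12*y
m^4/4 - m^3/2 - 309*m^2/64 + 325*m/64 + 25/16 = (m/4 + 1)*(m - 5)*(m - 5/4)*(m + 1/4)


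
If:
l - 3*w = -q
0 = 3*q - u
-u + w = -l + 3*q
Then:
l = 17*w/7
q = 4*w/7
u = 12*w/7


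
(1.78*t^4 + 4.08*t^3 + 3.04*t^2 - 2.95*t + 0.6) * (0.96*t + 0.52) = 1.7088*t^5 + 4.8424*t^4 + 5.04*t^3 - 1.2512*t^2 - 0.958*t + 0.312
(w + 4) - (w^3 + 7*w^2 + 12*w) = -w^3 - 7*w^2 - 11*w + 4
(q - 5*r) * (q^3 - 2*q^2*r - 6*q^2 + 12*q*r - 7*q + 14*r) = q^4 - 7*q^3*r - 6*q^3 + 10*q^2*r^2 + 42*q^2*r - 7*q^2 - 60*q*r^2 + 49*q*r - 70*r^2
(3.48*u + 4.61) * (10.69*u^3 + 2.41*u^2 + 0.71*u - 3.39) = 37.2012*u^4 + 57.6677*u^3 + 13.5809*u^2 - 8.5241*u - 15.6279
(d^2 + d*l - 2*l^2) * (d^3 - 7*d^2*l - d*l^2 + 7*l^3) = d^5 - 6*d^4*l - 10*d^3*l^2 + 20*d^2*l^3 + 9*d*l^4 - 14*l^5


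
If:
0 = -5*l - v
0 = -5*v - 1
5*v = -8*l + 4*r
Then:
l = 1/25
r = -17/100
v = -1/5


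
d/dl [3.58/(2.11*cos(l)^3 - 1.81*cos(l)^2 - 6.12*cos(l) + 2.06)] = (22.6614*cos(l)^2 - 12.9596*cos(l) - 21.9096)*sin(l)/(2.11*cos(l)^3 - 1.81*cos(l)^2 - 6.12*cos(l) + 2.06)^2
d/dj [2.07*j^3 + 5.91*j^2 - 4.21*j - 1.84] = 6.21*j^2 + 11.82*j - 4.21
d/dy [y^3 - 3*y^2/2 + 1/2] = 3*y*(y - 1)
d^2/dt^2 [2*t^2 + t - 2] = 4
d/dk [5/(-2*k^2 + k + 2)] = 5*(4*k - 1)/(-2*k^2 + k + 2)^2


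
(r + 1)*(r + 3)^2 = r^3 + 7*r^2 + 15*r + 9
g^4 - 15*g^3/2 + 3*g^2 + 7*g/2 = g*(g - 7)*(g - 1)*(g + 1/2)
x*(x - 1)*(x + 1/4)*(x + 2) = x^4 + 5*x^3/4 - 7*x^2/4 - x/2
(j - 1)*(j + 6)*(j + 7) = j^3 + 12*j^2 + 29*j - 42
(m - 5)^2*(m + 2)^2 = m^4 - 6*m^3 - 11*m^2 + 60*m + 100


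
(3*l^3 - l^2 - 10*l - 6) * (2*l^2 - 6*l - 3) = 6*l^5 - 20*l^4 - 23*l^3 + 51*l^2 + 66*l + 18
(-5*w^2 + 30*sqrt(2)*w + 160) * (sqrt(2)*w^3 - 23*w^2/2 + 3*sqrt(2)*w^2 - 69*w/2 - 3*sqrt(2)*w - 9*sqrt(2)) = -5*sqrt(2)*w^5 - 15*sqrt(2)*w^4 + 235*w^4/2 - 170*sqrt(2)*w^3 + 705*w^3/2 - 2020*w^2 - 510*sqrt(2)*w^2 - 6060*w - 480*sqrt(2)*w - 1440*sqrt(2)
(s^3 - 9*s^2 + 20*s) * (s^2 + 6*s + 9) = s^5 - 3*s^4 - 25*s^3 + 39*s^2 + 180*s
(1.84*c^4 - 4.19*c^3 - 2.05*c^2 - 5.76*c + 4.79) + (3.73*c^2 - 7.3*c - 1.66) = 1.84*c^4 - 4.19*c^3 + 1.68*c^2 - 13.06*c + 3.13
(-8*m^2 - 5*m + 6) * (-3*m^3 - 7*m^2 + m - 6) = 24*m^5 + 71*m^4 + 9*m^3 + m^2 + 36*m - 36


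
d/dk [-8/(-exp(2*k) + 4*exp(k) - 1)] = 16*(2 - exp(k))*exp(k)/(exp(2*k) - 4*exp(k) + 1)^2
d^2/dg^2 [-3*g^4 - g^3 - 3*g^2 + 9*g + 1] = -36*g^2 - 6*g - 6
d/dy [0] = 0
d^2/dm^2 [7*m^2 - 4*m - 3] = 14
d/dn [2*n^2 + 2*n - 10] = 4*n + 2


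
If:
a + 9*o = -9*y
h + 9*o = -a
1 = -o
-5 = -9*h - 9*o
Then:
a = 67/9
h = 14/9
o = -1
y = 14/81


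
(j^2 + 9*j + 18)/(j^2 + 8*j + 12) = (j + 3)/(j + 2)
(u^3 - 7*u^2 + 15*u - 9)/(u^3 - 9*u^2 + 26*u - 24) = (u^2 - 4*u + 3)/(u^2 - 6*u + 8)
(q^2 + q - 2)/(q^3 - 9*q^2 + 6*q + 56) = (q - 1)/(q^2 - 11*q + 28)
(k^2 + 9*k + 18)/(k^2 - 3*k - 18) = (k + 6)/(k - 6)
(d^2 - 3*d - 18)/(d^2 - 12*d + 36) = (d + 3)/(d - 6)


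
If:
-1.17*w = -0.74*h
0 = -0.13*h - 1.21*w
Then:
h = 0.00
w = 0.00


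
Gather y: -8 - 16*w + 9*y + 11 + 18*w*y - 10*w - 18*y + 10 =-26*w + y*(18*w - 9) + 13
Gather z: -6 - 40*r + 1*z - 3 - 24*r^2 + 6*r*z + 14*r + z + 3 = -24*r^2 - 26*r + z*(6*r + 2) - 6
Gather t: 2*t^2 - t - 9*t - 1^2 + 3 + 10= 2*t^2 - 10*t + 12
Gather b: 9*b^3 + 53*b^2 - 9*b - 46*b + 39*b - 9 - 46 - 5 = 9*b^3 + 53*b^2 - 16*b - 60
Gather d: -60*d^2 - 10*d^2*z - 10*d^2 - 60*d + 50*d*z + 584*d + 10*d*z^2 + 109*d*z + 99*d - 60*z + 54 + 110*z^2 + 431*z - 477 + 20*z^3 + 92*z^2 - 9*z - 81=d^2*(-10*z - 70) + d*(10*z^2 + 159*z + 623) + 20*z^3 + 202*z^2 + 362*z - 504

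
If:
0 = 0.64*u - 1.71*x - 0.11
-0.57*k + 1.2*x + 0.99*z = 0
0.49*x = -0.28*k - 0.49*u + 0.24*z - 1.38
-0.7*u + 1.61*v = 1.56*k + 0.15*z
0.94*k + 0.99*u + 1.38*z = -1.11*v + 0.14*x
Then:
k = 0.42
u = -1.78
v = -0.26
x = -0.73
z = 1.12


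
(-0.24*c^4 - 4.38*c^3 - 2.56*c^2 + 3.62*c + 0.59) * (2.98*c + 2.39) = -0.7152*c^5 - 13.626*c^4 - 18.097*c^3 + 4.6692*c^2 + 10.41*c + 1.4101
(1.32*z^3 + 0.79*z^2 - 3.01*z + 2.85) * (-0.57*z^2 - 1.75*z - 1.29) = -0.7524*z^5 - 2.7603*z^4 - 1.3696*z^3 + 2.6239*z^2 - 1.1046*z - 3.6765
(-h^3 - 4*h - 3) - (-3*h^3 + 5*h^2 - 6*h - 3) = 2*h^3 - 5*h^2 + 2*h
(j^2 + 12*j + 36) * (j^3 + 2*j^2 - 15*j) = j^5 + 14*j^4 + 45*j^3 - 108*j^2 - 540*j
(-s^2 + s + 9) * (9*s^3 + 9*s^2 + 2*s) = -9*s^5 + 88*s^3 + 83*s^2 + 18*s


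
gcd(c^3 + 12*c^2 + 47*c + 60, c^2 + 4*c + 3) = c + 3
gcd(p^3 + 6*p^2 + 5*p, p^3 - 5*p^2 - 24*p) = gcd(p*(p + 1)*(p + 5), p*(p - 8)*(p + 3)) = p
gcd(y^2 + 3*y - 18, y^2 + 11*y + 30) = y + 6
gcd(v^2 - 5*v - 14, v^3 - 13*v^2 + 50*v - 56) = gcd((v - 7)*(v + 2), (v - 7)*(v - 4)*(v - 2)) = v - 7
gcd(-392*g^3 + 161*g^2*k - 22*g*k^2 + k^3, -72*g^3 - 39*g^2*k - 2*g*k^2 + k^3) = 8*g - k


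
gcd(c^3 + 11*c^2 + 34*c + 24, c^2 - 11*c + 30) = 1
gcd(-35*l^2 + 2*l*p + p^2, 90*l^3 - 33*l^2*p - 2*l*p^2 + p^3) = -5*l + p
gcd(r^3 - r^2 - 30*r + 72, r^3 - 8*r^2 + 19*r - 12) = r^2 - 7*r + 12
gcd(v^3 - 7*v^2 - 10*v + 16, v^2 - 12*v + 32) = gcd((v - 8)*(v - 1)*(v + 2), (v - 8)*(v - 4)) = v - 8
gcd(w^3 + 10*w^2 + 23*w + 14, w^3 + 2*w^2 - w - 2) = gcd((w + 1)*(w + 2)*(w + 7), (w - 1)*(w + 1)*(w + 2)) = w^2 + 3*w + 2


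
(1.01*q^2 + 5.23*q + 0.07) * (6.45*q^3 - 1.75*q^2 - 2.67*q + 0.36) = 6.5145*q^5 + 31.966*q^4 - 11.3977*q^3 - 13.723*q^2 + 1.6959*q + 0.0252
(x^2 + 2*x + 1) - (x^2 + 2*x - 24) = 25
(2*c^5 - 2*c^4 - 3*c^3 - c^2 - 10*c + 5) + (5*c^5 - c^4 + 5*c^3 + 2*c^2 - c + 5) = 7*c^5 - 3*c^4 + 2*c^3 + c^2 - 11*c + 10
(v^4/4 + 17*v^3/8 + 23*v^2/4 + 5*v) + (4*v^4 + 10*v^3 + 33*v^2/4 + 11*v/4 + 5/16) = 17*v^4/4 + 97*v^3/8 + 14*v^2 + 31*v/4 + 5/16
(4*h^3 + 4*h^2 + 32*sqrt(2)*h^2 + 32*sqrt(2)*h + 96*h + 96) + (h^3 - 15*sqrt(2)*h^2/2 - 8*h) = 5*h^3 + 4*h^2 + 49*sqrt(2)*h^2/2 + 32*sqrt(2)*h + 88*h + 96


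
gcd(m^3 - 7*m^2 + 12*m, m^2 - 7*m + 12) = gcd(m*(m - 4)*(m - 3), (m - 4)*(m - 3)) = m^2 - 7*m + 12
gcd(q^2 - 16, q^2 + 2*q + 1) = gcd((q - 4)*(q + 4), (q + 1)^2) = 1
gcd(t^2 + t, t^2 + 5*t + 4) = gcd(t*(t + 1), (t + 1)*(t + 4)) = t + 1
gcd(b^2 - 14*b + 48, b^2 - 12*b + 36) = b - 6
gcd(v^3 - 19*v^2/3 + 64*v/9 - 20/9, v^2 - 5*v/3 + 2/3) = v - 2/3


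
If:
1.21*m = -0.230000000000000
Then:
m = -0.19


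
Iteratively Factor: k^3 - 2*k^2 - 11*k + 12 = (k - 4)*(k^2 + 2*k - 3) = (k - 4)*(k - 1)*(k + 3)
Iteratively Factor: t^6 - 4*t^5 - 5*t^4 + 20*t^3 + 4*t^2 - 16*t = (t - 4)*(t^5 - 5*t^3 + 4*t) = (t - 4)*(t + 1)*(t^4 - t^3 - 4*t^2 + 4*t) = (t - 4)*(t + 1)*(t + 2)*(t^3 - 3*t^2 + 2*t) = t*(t - 4)*(t + 1)*(t + 2)*(t^2 - 3*t + 2) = t*(t - 4)*(t - 2)*(t + 1)*(t + 2)*(t - 1)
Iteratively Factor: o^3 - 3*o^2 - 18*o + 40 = (o - 5)*(o^2 + 2*o - 8) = (o - 5)*(o + 4)*(o - 2)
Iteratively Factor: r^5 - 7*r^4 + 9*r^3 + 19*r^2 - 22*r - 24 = (r - 3)*(r^4 - 4*r^3 - 3*r^2 + 10*r + 8) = (r - 3)*(r - 2)*(r^3 - 2*r^2 - 7*r - 4) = (r - 3)*(r - 2)*(r + 1)*(r^2 - 3*r - 4) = (r - 3)*(r - 2)*(r + 1)^2*(r - 4)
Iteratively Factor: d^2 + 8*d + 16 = (d + 4)*(d + 4)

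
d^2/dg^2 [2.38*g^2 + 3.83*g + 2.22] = 4.76000000000000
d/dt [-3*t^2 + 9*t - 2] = 9 - 6*t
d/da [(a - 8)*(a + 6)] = 2*a - 2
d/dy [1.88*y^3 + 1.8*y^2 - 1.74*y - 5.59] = 5.64*y^2 + 3.6*y - 1.74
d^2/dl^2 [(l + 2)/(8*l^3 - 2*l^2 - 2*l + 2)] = ((l + 2)*(-12*l^2 + 2*l + 1)^2 + (-12*l^2 + 2*l - (l + 2)*(12*l - 1) + 1)*(4*l^3 - l^2 - l + 1))/(4*l^3 - l^2 - l + 1)^3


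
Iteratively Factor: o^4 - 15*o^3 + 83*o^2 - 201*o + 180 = (o - 4)*(o^3 - 11*o^2 + 39*o - 45) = (o - 4)*(o - 3)*(o^2 - 8*o + 15) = (o - 4)*(o - 3)^2*(o - 5)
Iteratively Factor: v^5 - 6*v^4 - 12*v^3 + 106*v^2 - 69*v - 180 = (v + 4)*(v^4 - 10*v^3 + 28*v^2 - 6*v - 45) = (v - 3)*(v + 4)*(v^3 - 7*v^2 + 7*v + 15) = (v - 3)^2*(v + 4)*(v^2 - 4*v - 5) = (v - 3)^2*(v + 1)*(v + 4)*(v - 5)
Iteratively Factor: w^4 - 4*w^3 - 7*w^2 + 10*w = (w)*(w^3 - 4*w^2 - 7*w + 10) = w*(w - 5)*(w^2 + w - 2) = w*(w - 5)*(w - 1)*(w + 2)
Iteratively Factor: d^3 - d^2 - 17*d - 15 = (d + 3)*(d^2 - 4*d - 5) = (d + 1)*(d + 3)*(d - 5)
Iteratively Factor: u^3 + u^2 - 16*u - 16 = (u - 4)*(u^2 + 5*u + 4) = (u - 4)*(u + 1)*(u + 4)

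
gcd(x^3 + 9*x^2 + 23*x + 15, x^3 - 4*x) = 1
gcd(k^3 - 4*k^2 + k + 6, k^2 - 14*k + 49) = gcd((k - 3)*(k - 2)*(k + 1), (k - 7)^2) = 1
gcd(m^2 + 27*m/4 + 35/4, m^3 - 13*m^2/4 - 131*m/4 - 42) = m + 7/4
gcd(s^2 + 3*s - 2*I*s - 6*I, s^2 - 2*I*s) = s - 2*I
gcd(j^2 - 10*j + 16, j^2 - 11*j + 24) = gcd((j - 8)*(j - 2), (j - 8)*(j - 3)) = j - 8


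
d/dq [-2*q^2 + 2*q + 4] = 2 - 4*q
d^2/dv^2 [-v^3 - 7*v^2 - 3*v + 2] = -6*v - 14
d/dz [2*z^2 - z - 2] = 4*z - 1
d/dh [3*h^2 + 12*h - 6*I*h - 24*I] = 6*h + 12 - 6*I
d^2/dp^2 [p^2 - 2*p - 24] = 2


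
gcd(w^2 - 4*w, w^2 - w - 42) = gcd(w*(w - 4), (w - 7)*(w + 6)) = 1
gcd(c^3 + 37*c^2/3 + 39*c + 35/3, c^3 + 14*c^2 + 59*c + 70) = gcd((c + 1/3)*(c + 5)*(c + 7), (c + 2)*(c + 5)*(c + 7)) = c^2 + 12*c + 35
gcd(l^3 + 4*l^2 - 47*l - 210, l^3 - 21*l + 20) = l + 5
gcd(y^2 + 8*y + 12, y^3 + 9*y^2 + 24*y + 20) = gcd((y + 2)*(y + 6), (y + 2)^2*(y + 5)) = y + 2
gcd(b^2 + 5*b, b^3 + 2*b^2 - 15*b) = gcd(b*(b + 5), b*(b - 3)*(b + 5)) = b^2 + 5*b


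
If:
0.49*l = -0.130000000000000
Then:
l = -0.27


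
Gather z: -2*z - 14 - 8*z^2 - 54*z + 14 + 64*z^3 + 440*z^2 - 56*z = 64*z^3 + 432*z^2 - 112*z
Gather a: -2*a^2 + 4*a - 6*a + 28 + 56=-2*a^2 - 2*a + 84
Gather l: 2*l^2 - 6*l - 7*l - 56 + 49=2*l^2 - 13*l - 7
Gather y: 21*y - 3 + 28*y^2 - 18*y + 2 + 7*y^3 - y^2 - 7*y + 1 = 7*y^3 + 27*y^2 - 4*y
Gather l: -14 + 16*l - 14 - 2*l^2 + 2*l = -2*l^2 + 18*l - 28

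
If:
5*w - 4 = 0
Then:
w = 4/5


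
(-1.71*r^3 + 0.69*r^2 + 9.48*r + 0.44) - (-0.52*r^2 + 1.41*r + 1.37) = -1.71*r^3 + 1.21*r^2 + 8.07*r - 0.93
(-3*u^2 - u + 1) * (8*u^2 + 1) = -24*u^4 - 8*u^3 + 5*u^2 - u + 1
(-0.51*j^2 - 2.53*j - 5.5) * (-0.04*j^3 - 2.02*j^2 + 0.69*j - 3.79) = 0.0204*j^5 + 1.1314*j^4 + 4.9787*j^3 + 11.2972*j^2 + 5.7937*j + 20.845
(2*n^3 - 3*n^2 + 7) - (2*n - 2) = 2*n^3 - 3*n^2 - 2*n + 9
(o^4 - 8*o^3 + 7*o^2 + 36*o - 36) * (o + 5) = o^5 - 3*o^4 - 33*o^3 + 71*o^2 + 144*o - 180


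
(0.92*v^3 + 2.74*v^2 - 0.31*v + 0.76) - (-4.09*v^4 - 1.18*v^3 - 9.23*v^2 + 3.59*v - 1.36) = 4.09*v^4 + 2.1*v^3 + 11.97*v^2 - 3.9*v + 2.12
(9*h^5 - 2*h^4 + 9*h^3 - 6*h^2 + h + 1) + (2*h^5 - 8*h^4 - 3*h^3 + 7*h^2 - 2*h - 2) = 11*h^5 - 10*h^4 + 6*h^3 + h^2 - h - 1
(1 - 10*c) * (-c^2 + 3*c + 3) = 10*c^3 - 31*c^2 - 27*c + 3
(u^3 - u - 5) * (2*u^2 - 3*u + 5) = 2*u^5 - 3*u^4 + 3*u^3 - 7*u^2 + 10*u - 25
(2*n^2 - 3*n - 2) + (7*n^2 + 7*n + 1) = 9*n^2 + 4*n - 1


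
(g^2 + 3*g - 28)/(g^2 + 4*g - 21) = (g - 4)/(g - 3)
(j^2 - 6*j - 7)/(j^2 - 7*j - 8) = (j - 7)/(j - 8)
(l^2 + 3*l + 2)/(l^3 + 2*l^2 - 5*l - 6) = (l + 2)/(l^2 + l - 6)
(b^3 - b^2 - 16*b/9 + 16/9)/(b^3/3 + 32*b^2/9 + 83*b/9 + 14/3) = (9*b^3 - 9*b^2 - 16*b + 16)/(3*b^3 + 32*b^2 + 83*b + 42)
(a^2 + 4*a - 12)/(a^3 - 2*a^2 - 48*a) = (a - 2)/(a*(a - 8))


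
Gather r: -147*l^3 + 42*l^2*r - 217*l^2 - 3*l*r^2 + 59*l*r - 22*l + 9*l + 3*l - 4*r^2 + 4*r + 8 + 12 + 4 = -147*l^3 - 217*l^2 - 10*l + r^2*(-3*l - 4) + r*(42*l^2 + 59*l + 4) + 24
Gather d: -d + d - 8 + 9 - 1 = 0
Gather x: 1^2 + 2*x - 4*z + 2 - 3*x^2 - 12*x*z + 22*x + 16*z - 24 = -3*x^2 + x*(24 - 12*z) + 12*z - 21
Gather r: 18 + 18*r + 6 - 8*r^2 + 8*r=-8*r^2 + 26*r + 24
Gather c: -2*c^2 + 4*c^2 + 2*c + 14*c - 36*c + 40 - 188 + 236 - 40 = 2*c^2 - 20*c + 48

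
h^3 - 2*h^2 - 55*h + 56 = (h - 8)*(h - 1)*(h + 7)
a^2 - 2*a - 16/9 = (a - 8/3)*(a + 2/3)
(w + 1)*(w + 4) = w^2 + 5*w + 4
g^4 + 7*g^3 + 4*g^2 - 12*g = g*(g - 1)*(g + 2)*(g + 6)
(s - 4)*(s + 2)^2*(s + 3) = s^4 + 3*s^3 - 12*s^2 - 52*s - 48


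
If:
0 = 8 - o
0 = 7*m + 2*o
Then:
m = -16/7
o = 8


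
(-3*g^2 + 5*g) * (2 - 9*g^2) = 27*g^4 - 45*g^3 - 6*g^2 + 10*g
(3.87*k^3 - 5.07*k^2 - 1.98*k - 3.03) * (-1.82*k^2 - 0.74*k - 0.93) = -7.0434*k^5 + 6.3636*k^4 + 3.7563*k^3 + 11.6949*k^2 + 4.0836*k + 2.8179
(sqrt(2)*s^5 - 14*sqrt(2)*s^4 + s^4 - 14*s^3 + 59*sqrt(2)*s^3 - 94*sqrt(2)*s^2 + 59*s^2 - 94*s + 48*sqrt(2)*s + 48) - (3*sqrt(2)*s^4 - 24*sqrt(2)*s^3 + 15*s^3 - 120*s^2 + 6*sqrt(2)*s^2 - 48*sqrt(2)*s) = sqrt(2)*s^5 - 17*sqrt(2)*s^4 + s^4 - 29*s^3 + 83*sqrt(2)*s^3 - 100*sqrt(2)*s^2 + 179*s^2 - 94*s + 96*sqrt(2)*s + 48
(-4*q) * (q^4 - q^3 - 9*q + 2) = -4*q^5 + 4*q^4 + 36*q^2 - 8*q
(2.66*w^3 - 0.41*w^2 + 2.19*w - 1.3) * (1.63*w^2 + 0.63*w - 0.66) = 4.3358*w^5 + 1.0075*w^4 + 1.5558*w^3 - 0.4687*w^2 - 2.2644*w + 0.858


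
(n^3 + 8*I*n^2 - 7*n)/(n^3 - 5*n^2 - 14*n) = (-n^2 - 8*I*n + 7)/(-n^2 + 5*n + 14)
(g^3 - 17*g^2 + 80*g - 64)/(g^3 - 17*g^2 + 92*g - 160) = (g^2 - 9*g + 8)/(g^2 - 9*g + 20)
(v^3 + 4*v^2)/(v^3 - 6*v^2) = (v + 4)/(v - 6)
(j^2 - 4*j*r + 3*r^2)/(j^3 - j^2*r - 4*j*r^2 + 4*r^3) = (-j + 3*r)/(-j^2 + 4*r^2)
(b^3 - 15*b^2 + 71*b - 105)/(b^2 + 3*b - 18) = (b^2 - 12*b + 35)/(b + 6)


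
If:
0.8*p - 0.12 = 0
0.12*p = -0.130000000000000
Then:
No Solution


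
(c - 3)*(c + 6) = c^2 + 3*c - 18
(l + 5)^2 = l^2 + 10*l + 25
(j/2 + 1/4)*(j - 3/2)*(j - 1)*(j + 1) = j^4/2 - j^3/2 - 7*j^2/8 + j/2 + 3/8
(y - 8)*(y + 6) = y^2 - 2*y - 48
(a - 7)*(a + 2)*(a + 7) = a^3 + 2*a^2 - 49*a - 98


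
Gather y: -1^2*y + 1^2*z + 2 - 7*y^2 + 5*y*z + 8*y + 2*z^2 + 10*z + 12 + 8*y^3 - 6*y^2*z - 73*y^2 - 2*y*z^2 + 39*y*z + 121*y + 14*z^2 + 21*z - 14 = 8*y^3 + y^2*(-6*z - 80) + y*(-2*z^2 + 44*z + 128) + 16*z^2 + 32*z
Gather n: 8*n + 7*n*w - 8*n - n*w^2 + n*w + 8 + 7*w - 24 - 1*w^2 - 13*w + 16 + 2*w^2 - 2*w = n*(-w^2 + 8*w) + w^2 - 8*w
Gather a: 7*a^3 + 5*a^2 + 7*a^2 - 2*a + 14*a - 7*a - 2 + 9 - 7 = 7*a^3 + 12*a^2 + 5*a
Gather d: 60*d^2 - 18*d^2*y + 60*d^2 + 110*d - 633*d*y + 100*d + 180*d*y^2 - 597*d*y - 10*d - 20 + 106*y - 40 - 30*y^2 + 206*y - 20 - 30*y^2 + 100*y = d^2*(120 - 18*y) + d*(180*y^2 - 1230*y + 200) - 60*y^2 + 412*y - 80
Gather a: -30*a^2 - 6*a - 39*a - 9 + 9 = -30*a^2 - 45*a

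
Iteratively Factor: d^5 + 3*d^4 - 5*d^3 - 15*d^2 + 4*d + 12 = (d + 3)*(d^4 - 5*d^2 + 4) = (d - 2)*(d + 3)*(d^3 + 2*d^2 - d - 2) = (d - 2)*(d + 2)*(d + 3)*(d^2 - 1) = (d - 2)*(d - 1)*(d + 2)*(d + 3)*(d + 1)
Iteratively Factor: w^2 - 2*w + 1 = (w - 1)*(w - 1)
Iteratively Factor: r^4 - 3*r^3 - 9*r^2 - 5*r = (r - 5)*(r^3 + 2*r^2 + r) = (r - 5)*(r + 1)*(r^2 + r) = (r - 5)*(r + 1)^2*(r)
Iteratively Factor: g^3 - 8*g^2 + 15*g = (g - 3)*(g^2 - 5*g) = (g - 5)*(g - 3)*(g)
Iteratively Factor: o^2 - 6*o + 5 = (o - 5)*(o - 1)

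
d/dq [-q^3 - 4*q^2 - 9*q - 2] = -3*q^2 - 8*q - 9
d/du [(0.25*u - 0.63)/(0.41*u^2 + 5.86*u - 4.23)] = (-0.1025*u^2 + 0.5166*u + 2.6343)/(0.1681*u^4 + 4.8052*u^3 + 30.871*u^2 - 49.5756*u + 17.8929)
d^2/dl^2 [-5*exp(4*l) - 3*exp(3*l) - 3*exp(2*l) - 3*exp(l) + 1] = (-80*exp(3*l) - 27*exp(2*l) - 12*exp(l) - 3)*exp(l)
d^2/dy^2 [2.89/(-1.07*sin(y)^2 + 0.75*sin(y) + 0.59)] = (-13.235044*sin(y)^4 + 6.957675*sin(y)^3 + 10.929113*sin(y)^2 - 12.636525*sin(y) + 6.900164)/(-1.07*sin(y)^2 + 0.75*sin(y) + 0.59)^3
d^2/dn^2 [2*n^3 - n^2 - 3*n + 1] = 12*n - 2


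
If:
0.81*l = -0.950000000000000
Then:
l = -1.17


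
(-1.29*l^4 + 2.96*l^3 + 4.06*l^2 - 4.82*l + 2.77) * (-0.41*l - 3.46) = 0.5289*l^5 + 3.2498*l^4 - 11.9062*l^3 - 12.0714*l^2 + 15.5415*l - 9.5842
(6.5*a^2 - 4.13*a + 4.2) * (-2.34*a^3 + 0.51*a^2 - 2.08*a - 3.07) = -15.21*a^5 + 12.9792*a^4 - 25.4543*a^3 - 9.2226*a^2 + 3.9431*a - 12.894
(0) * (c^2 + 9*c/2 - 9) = 0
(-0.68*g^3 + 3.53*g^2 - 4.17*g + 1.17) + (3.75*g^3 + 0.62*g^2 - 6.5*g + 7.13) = 3.07*g^3 + 4.15*g^2 - 10.67*g + 8.3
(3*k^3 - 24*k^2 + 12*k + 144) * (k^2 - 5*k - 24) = 3*k^5 - 39*k^4 + 60*k^3 + 660*k^2 - 1008*k - 3456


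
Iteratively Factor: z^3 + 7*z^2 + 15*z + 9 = (z + 3)*(z^2 + 4*z + 3) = (z + 3)^2*(z + 1)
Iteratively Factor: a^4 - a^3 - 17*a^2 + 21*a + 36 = (a - 3)*(a^3 + 2*a^2 - 11*a - 12) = (a - 3)*(a + 1)*(a^2 + a - 12) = (a - 3)*(a + 1)*(a + 4)*(a - 3)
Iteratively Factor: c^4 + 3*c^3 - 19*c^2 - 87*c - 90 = (c + 2)*(c^3 + c^2 - 21*c - 45) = (c + 2)*(c + 3)*(c^2 - 2*c - 15) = (c - 5)*(c + 2)*(c + 3)*(c + 3)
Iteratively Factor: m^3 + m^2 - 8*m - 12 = (m + 2)*(m^2 - m - 6) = (m + 2)^2*(m - 3)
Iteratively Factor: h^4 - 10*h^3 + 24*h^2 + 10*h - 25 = (h + 1)*(h^3 - 11*h^2 + 35*h - 25) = (h - 1)*(h + 1)*(h^2 - 10*h + 25) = (h - 5)*(h - 1)*(h + 1)*(h - 5)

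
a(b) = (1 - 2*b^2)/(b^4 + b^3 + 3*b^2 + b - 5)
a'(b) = -4*b/(b^4 + b^3 + 3*b^2 + b - 5) + (1 - 2*b^2)*(-4*b^3 - 3*b^2 - 6*b - 1)/(b^4 + b^3 + 3*b^2 + b - 5)^2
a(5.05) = -0.06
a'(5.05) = 0.02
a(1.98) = -0.21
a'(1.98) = 0.13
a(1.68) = -0.26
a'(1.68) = 0.18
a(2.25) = -0.18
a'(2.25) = 0.10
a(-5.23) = -0.08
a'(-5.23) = -0.03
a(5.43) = -0.05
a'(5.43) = 0.02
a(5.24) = -0.05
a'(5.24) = 0.02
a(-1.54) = -1.47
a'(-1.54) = -6.66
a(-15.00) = -0.00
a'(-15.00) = 0.00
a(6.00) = -0.04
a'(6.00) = 0.01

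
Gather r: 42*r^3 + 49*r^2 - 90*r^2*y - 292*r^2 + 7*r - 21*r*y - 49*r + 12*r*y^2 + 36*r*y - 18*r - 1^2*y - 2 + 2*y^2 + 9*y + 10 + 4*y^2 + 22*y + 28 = 42*r^3 + r^2*(-90*y - 243) + r*(12*y^2 + 15*y - 60) + 6*y^2 + 30*y + 36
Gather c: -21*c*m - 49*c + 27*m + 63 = c*(-21*m - 49) + 27*m + 63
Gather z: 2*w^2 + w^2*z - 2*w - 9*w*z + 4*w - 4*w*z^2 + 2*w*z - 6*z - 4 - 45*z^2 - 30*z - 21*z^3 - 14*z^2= 2*w^2 + 2*w - 21*z^3 + z^2*(-4*w - 59) + z*(w^2 - 7*w - 36) - 4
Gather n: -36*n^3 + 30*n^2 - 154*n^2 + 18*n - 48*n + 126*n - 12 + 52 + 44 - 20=-36*n^3 - 124*n^2 + 96*n + 64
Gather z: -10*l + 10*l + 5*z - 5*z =0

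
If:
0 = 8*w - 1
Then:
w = 1/8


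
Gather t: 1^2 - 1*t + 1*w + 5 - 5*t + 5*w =-6*t + 6*w + 6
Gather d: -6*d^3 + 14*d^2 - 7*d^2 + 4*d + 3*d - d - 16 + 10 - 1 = -6*d^3 + 7*d^2 + 6*d - 7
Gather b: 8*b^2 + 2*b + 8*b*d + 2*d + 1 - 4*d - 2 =8*b^2 + b*(8*d + 2) - 2*d - 1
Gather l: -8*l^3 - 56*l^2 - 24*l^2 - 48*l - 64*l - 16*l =-8*l^3 - 80*l^2 - 128*l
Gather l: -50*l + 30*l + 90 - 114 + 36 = 12 - 20*l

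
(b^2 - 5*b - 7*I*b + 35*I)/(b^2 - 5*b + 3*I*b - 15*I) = (b - 7*I)/(b + 3*I)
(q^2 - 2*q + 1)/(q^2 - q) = (q - 1)/q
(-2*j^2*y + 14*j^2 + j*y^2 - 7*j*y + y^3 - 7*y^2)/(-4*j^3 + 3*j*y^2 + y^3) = (y - 7)/(2*j + y)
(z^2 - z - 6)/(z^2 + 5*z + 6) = (z - 3)/(z + 3)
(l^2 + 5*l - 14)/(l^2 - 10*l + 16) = (l + 7)/(l - 8)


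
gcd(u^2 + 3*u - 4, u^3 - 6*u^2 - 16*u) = 1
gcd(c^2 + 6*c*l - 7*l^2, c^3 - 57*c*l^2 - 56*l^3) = c + 7*l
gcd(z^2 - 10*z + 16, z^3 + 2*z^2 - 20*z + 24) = z - 2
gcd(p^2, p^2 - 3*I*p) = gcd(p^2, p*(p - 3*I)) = p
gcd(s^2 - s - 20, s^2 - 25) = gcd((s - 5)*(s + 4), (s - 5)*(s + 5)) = s - 5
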